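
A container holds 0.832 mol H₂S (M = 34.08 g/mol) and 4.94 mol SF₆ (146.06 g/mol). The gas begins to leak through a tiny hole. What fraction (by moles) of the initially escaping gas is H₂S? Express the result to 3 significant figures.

Effusion rate of each component ∝ n_i/√M_i (partial pressure × 1/√M).
x_H₂S(eff) = (n_H₂S/√M_H₂S) / (n_H₂S/√M_H₂S + n_SF₆/√M_SF₆)
= (0.832/√34.08) / (0.832/√34.08 + 4.94/√146.06) = 0.1425/(0.1425 + 0.4088) = 0.259.

0.259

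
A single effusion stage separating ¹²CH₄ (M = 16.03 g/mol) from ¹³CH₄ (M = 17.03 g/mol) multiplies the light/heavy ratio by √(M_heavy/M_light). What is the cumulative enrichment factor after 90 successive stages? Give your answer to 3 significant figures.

After 90 stages the ratio has grown by (√(17.03/16.03))^90 = (17.03/16.03)^(90/2).
= 1.06238^45 = 15.2.

15.2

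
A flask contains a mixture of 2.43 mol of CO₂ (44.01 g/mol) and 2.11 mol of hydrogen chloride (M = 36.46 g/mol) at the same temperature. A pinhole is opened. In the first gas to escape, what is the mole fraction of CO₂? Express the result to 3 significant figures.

The effusion rate of species i is ∝ p_i/√M_i ∝ n_i/√M_i.
So x_CO₂ in the escaping gas = (n_CO₂/√M_CO₂) / Σ(n_i/√M_i)
= (2.43/√44.01) / (2.43/√44.01 + 2.11/√36.46) = 0.3663/(0.3663 + 0.3494) = 0.512.

0.512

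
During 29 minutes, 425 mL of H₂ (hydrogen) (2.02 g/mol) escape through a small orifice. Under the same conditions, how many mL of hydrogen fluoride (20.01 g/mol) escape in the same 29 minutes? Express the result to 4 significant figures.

By Graham's law, rate_HF/rate_H₂ = √(M_H₂/M_HF) = √(2.02/20.01) = √0.1009 = 0.3177.
So the volume for HF is 425 × 0.3177 = 135.0 mL.

135.0 mL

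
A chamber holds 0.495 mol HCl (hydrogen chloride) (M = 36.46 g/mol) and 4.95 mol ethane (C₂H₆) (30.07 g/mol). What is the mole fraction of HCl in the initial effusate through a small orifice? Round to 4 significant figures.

0.08325

Effusion rate of each component ∝ n_i/√M_i (partial pressure × 1/√M).
So x_HCl in the escaping gas = (n_HCl/√M_HCl) / Σ(n_i/√M_i)
= (0.495/√36.46) / (0.495/√36.46 + 4.95/√30.07) = 0.08198/(0.08198 + 0.9027) = 0.08325.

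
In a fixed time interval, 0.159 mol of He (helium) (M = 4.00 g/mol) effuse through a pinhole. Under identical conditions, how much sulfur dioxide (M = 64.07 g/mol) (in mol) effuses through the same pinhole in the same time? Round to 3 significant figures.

0.0397 mol

By Graham's law, rate_SO₂/rate_He = √(M_He/M_SO₂) = √(4.00/64.07) = √0.06243 = 0.2499.
So the amount for SO₂ is 0.159 × 0.2499 = 0.0397 mol.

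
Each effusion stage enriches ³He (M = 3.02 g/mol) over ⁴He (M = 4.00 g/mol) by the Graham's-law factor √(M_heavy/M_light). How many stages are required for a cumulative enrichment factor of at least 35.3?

26

Single-stage factor α = √(4.00/3.02), so ln α = ½ ln(1.32450) = 0.1405.
Need α^N ≥ 35.3 ⇒ N ≥ ln(35.3) / ln α = 3.564 / 0.1405 = 25.36.
Rounding up, N = 26 stages.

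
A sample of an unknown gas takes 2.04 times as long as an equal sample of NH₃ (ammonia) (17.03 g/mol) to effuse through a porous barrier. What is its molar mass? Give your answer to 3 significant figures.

By Graham's law, t_X/t_NH₃ = √(M_X/M_NH₃).
2.04 = √(M_X/17.03)
M_X = 17.03 × 2.04² = 17.03 × 4.162 = 70.9 g/mol

70.9 g/mol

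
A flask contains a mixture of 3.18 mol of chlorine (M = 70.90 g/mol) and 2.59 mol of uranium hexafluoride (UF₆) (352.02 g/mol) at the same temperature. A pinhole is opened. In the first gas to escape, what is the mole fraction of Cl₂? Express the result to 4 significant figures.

0.7323

Rate_i ∝ x_i/√M_i (Graham's law weighted by mole fraction), so the effusate composition follows n_i/√M_i.
x_Cl₂(eff) = (n_Cl₂/√M_Cl₂) / (n_Cl₂/√M_Cl₂ + n_UF₆/√M_UF₆)
= (3.18/√70.90) / (3.18/√70.90 + 2.59/√352.02) = 0.3777/(0.3777 + 0.1380) = 0.7323.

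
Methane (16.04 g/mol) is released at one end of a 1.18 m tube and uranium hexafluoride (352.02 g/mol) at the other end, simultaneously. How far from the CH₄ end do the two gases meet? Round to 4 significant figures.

0.9724 m

Distances travelled in equal time are proportional to diffusion rates, so d_CH₄/d_UF₆ = √(M_UF₆/M_CH₄) = √(352.02/16.04) = 4.685.
With d_CH₄ + d_UF₆ = 1.18 m, d_UF₆ = 1.18/(1 + 4.685) = 0.2076 m.
d_CH₄ = 1.18 − 0.2076 = 0.9724 m.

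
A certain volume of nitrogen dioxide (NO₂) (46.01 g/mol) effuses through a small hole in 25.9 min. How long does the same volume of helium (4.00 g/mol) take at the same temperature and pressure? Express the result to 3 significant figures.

7.64 min

Graham's law gives t_He/t_NO₂ = √(M_He/M_NO₂) = √(4.00/46.01) = √0.08694 = 0.2949.
So the time for He is 25.9 × 0.2949 = 7.64 min.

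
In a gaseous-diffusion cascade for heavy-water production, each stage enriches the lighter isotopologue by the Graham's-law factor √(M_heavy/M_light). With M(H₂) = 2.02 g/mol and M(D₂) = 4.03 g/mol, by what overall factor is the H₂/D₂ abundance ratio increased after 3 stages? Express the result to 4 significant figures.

2.818

Each stage multiplies the ratio by α = √(4.03/2.02), so after 3 stages the overall factor is α^3 = (4.03/2.02)^(3/2).
= 1.99505^(3/2) = 2.818.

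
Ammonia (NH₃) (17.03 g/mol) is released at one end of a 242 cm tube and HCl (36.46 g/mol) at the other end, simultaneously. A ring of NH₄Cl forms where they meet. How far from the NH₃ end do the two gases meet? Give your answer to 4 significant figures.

143.8 cm

Graham's law gives d_NH₃/d_HCl = rate_NH₃/rate_HCl = √(M_HCl/M_NH₃) = √(36.46/17.03) = 1.463.
With d_NH₃ + d_HCl = 242 cm, d_HCl = 242/(1 + 1.463) = 98.25 cm.
d_NH₃ = 242 − 98.25 = 143.8 cm.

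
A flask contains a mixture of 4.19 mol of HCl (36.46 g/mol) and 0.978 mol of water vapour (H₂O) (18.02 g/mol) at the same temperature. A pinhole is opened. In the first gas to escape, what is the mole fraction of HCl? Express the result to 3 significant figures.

Rate_i ∝ x_i/√M_i (Graham's law weighted by mole fraction), so the effusate composition follows n_i/√M_i.
Mole fraction of HCl in the effusate = (n_HCl/√M_HCl) / (n_HCl/√M_HCl + n_H₂O/√M_H₂O)
= (4.19/√36.46) / (4.19/√36.46 + 0.978/√18.02) = 0.6939/(0.6939 + 0.2304) = 0.751.

0.751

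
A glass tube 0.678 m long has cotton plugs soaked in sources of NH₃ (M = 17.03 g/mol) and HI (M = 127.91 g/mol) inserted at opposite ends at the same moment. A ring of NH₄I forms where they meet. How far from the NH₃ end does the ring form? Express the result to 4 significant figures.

Graham's law gives d_NH₃/d_HI = rate_NH₃/rate_HI = √(M_HI/M_NH₃) = √(127.91/17.03) = 2.741.
With d_NH₃ + d_HI = 0.678 m, d_HI = 0.678/(1 + 2.741) = 0.1813 m.
d_NH₃ = 0.678 − 0.1813 = 0.4967 m.

0.4967 m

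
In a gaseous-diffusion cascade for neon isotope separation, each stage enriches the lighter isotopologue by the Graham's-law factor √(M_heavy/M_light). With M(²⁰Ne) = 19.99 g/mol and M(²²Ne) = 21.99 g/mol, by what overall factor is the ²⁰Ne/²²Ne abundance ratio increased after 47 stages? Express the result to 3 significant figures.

9.40

Each stage multiplies the ratio by α = √(21.99/19.99), so after 47 stages the overall factor is α^47 = (21.99/19.99)^(47/2).
= 1.10005^(47/2) = 9.40.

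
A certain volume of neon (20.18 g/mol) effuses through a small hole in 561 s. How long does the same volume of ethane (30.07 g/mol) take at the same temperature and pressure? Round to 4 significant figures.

684.8 s

Graham's law gives t_C₂H₆/t_Ne = √(M_C₂H₆/M_Ne) = √(30.07/20.18) = √1.490 = 1.221.
So the time for C₂H₆ is 561 × 1.221 = 684.8 s.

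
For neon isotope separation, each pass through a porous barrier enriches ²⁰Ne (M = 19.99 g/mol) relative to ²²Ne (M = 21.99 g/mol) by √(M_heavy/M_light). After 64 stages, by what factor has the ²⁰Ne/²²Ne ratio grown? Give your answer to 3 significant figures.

The single-stage factor is √(M_heavy/M_light), so 64 stages give [√(21.99/19.99)]^64 = (21.99/19.99)^(64/2).
= 1.10005^32 = 21.1.

21.1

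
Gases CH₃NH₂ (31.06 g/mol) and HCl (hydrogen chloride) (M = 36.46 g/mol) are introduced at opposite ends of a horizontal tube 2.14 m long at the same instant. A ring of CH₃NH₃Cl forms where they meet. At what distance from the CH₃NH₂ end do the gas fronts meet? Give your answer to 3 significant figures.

In equal time, each gas travels a distance ∝ its rate ∝ 1/√M, so d_CH₃NH₂/d_HCl = √(M_HCl/M_CH₃NH₂) = √(36.46/31.06) = 1.083.
With d_CH₃NH₂ + d_HCl = 2.14 m, d_HCl = 2.14/(1 + 1.083) = 1.027 m.
d_CH₃NH₂ = 2.14 − 1.027 = 1.11 m.

1.11 m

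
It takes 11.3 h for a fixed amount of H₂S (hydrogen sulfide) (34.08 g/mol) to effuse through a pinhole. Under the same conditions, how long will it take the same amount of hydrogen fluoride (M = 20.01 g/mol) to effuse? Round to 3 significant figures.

From Graham's law, t_HF/t_H₂S = √(M_HF/M_H₂S) = √(20.01/34.08) = √0.5871 = 0.7663.
So the time for HF is 11.3 × 0.7663 = 8.66 h.

8.66 h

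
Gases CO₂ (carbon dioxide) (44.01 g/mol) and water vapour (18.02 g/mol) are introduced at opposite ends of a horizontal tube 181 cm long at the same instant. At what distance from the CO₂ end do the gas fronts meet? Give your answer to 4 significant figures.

70.63 cm

Distances travelled in equal time are proportional to diffusion rates, so d_CO₂/d_H₂O = √(M_H₂O/M_CO₂) = √(18.02/44.01) = 0.6399.
With d_CO₂ + d_H₂O = 181 cm, d_H₂O = 181/(1 + 0.6399) = 110.4 cm.
d_CO₂ = 181 − 110.4 = 70.63 cm.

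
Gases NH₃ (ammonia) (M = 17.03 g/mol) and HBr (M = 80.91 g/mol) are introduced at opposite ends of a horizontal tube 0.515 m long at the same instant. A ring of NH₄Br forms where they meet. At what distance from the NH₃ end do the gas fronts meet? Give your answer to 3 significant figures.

0.353 m

In equal time, each gas travels a distance ∝ its rate ∝ 1/√M, so d_NH₃/d_HBr = √(M_HBr/M_NH₃) = √(80.91/17.03) = 2.180.
With d_NH₃ + d_HBr = 0.515 m, d_HBr = 0.515/(1 + 2.180) = 0.1620 m.
d_NH₃ = 0.515 − 0.1620 = 0.353 m.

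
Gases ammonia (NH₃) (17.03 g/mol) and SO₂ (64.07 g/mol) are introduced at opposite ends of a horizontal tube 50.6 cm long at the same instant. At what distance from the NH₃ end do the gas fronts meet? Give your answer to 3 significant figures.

Distances travelled in equal time are proportional to diffusion rates, so d_NH₃/d_SO₂ = √(M_SO₂/M_NH₃) = √(64.07/17.03) = 1.940.
With d_NH₃ + d_SO₂ = 50.6 cm, d_SO₂ = 50.6/(1 + 1.940) = 17.21 cm.
d_NH₃ = 50.6 − 17.21 = 33.4 cm.

33.4 cm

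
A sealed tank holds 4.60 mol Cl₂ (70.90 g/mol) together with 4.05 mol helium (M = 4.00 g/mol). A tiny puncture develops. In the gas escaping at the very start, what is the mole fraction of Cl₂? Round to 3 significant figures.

0.212

Effusion rate of each component ∝ n_i/√M_i (partial pressure × 1/√M).
So x_Cl₂ in the escaping gas = (n_Cl₂/√M_Cl₂) / Σ(n_i/√M_i)
= (4.60/√70.90) / (4.60/√70.90 + 4.05/√4.00) = 0.5463/(0.5463 + 2.025) = 0.212.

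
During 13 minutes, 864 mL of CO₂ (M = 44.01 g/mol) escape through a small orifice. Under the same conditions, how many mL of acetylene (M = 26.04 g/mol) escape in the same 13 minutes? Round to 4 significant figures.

1123 mL

From Graham's law, rate_C₂H₂/rate_CO₂ = √(M_CO₂/M_C₂H₂) = √(44.01/26.04) = √1.690 = 1.300.
So the volume for C₂H₂ is 864 × 1.300 = 1123 mL.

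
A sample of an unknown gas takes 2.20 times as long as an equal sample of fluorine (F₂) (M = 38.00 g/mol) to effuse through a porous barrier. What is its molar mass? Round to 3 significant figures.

By Graham's law, t_X/t_F₂ = √(M_X/M_F₂).
2.20 = √(M_X/38.00)
M_X = 38.00 × 2.20² = 38.00 × 4.840 = 184 g/mol

184 g/mol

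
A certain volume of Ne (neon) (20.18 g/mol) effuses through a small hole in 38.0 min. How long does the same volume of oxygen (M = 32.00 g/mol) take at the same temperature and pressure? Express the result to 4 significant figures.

47.85 min

From Graham's law, t_O₂/t_Ne = √(M_O₂/M_Ne) = √(32.00/20.18) = √1.586 = 1.259.
So the time for O₂ is 38.0 × 1.259 = 47.85 min.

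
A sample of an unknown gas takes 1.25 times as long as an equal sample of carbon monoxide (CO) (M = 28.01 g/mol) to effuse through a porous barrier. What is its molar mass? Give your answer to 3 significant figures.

43.8 g/mol

By Graham's law, t_X/t_CO = √(M_X/M_CO).
1.25 = √(M_X/28.01)
M_X = 28.01 × 1.25² = 28.01 × 1.562 = 43.8 g/mol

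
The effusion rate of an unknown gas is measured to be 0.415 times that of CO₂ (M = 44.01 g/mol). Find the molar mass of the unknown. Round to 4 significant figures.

From Graham's law, rate_X/rate_CO₂ = √(M_CO₂/M_X).
0.415 = √(44.01/M_X)
M_X = 44.01 / 0.415² = 44.01 / 0.1722 = 255.5 g/mol

255.5 g/mol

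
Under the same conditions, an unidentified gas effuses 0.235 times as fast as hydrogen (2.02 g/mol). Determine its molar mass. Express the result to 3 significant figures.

36.6 g/mol

From Graham's law, rate_X/rate_H₂ = √(M_H₂/M_X).
0.235 = √(2.02/M_X)
M_X = 2.02 / 0.235² = 2.02 / 0.05522 = 36.6 g/mol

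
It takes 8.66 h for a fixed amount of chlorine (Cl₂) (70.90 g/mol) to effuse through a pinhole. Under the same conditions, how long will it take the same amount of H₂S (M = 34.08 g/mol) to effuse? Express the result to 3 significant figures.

Since effusion rate ∝ 1/√M, t_H₂S/t_Cl₂ = √(M_H₂S/M_Cl₂) = √(34.08/70.90) = √0.4807 = 0.6933.
So the time for H₂S is 8.66 × 0.6933 = 6.00 h.

6.00 h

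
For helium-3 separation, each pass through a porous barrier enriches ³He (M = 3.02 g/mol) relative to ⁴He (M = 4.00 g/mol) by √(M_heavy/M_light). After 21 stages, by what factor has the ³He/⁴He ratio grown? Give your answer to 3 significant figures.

The single-stage factor is √(M_heavy/M_light), so 21 stages give [√(4.00/3.02)]^21 = (4.00/3.02)^(21/2).
= 1.32450^(21/2) = 19.1.

19.1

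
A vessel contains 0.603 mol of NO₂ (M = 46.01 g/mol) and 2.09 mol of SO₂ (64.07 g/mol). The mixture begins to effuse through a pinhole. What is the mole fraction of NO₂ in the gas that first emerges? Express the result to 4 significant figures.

The effusion rate of species i is ∝ p_i/√M_i ∝ n_i/√M_i.
So x_NO₂ in the escaping gas = (n_NO₂/√M_NO₂) / Σ(n_i/√M_i)
= (0.603/√46.01) / (0.603/√46.01 + 2.09/√64.07) = 0.08890/(0.08890 + 0.2611) = 0.2540.

0.2540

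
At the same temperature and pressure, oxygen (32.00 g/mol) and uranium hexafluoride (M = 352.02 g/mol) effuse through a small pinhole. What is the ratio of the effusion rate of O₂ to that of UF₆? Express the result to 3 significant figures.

3.32

Graham's law gives rate_O₂/rate_UF₆ = √(M_UF₆/M_O₂) = √(352.02/32.00) = √11.00 = 3.32.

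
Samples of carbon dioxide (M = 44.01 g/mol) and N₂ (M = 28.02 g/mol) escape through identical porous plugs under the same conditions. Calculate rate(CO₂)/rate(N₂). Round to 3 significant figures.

0.798

From Graham's law, rate_CO₂/rate_N₂ = √(M_N₂/M_CO₂) = √(28.02/44.01) = √0.6367 = 0.798.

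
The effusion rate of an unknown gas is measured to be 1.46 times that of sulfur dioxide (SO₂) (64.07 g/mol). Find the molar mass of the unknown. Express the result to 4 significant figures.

Graham's law gives rate_X/rate_SO₂ = √(M_SO₂/M_X).
1.46 = √(64.07/M_X)
M_X = 64.07 / 1.46² = 64.07 / 2.132 = 30.06 g/mol

30.06 g/mol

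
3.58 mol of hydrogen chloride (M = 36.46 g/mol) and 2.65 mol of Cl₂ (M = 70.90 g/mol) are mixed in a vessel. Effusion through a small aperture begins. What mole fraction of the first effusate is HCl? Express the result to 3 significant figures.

Rate_i ∝ x_i/√M_i (Graham's law weighted by mole fraction), so the effusate composition follows n_i/√M_i.
Mole fraction of HCl in the effusate = (n_HCl/√M_HCl) / (n_HCl/√M_HCl + n_Cl₂/√M_Cl₂)
= (3.58/√36.46) / (3.58/√36.46 + 2.65/√70.90) = 0.5929/(0.5929 + 0.3147) = 0.653.

0.653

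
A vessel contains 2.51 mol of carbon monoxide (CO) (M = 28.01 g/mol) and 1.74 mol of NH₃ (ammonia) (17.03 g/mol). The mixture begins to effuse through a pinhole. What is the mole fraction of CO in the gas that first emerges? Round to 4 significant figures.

Effusion rate of each component ∝ n_i/√M_i (partial pressure × 1/√M).
x_CO(eff) = (n_CO/√M_CO) / (n_CO/√M_CO + n_NH₃/√M_NH₃)
= (2.51/√28.01) / (2.51/√28.01 + 1.74/√17.03) = 0.4743/(0.4743 + 0.4216) = 0.5294.

0.5294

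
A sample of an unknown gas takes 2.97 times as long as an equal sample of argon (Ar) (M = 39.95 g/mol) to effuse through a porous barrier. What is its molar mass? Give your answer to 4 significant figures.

By Graham's law, t_X/t_Ar = √(M_X/M_Ar).
2.97 = √(M_X/39.95)
M_X = 39.95 × 2.97² = 39.95 × 8.821 = 352.4 g/mol

352.4 g/mol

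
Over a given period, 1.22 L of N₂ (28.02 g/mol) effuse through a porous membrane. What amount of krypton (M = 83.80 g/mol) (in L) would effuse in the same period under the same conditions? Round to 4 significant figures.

0.7055 L

From Graham's law, rate_Kr/rate_N₂ = √(M_N₂/M_Kr) = √(28.02/83.80) = √0.3344 = 0.5782.
So the volume for Kr is 1.22 × 0.5782 = 0.7055 L.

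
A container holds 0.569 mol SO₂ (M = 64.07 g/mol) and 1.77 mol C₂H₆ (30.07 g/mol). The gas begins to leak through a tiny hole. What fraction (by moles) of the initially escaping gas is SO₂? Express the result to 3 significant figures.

Rate_i ∝ x_i/√M_i (Graham's law weighted by mole fraction), so the effusate composition follows n_i/√M_i.
x_SO₂(eff) = (n_SO₂/√M_SO₂) / (n_SO₂/√M_SO₂ + n_C₂H₆/√M_C₂H₆)
= (0.569/√64.07) / (0.569/√64.07 + 1.77/√30.07) = 0.07109/(0.07109 + 0.3228) = 0.180.

0.180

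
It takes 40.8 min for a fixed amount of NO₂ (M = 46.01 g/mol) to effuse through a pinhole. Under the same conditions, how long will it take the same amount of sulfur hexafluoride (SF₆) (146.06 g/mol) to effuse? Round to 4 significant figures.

72.69 min

Graham's law gives t_SF₆/t_NO₂ = √(M_SF₆/M_NO₂) = √(146.06/46.01) = √3.175 = 1.782.
So the time for SF₆ is 40.8 × 1.782 = 72.69 min.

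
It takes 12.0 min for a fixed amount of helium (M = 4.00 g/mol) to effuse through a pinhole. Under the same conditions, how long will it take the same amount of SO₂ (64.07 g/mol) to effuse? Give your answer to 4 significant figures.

Using Graham's law: t_SO₂/t_He = √(M_SO₂/M_He) = √(64.07/4.00) = √16.02 = 4.002.
So the time for SO₂ is 12.0 × 4.002 = 48.03 min.

48.03 min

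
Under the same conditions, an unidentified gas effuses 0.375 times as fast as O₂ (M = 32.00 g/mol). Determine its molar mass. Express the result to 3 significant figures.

228 g/mol

By Graham's law, rate_X/rate_O₂ = √(M_O₂/M_X).
0.375 = √(32.00/M_X)
M_X = 32.00 / 0.375² = 32.00 / 0.1406 = 228 g/mol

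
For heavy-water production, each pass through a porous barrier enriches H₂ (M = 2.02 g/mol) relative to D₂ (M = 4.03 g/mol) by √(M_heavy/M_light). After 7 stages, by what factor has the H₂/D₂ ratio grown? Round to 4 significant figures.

After 7 stages the ratio has grown by (√(4.03/2.02))^7 = (4.03/2.02)^(7/2).
= 1.99505^(7/2) = 11.22.

11.22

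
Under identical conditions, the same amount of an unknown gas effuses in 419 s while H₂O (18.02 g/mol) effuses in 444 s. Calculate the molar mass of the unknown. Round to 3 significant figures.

Since effusion rate ∝ 1/√M, t_X/t_H₂O = √(M_X/M_H₂O).
419/444 = 0.9437 = √(M_X/18.02)
M_X = 18.02 × 0.9437² = 18.02 × 0.8906 = 16.0 g/mol

16.0 g/mol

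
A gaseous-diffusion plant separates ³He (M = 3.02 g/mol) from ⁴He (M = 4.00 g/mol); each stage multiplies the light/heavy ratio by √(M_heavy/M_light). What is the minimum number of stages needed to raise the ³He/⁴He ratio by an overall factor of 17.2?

21

Per stage α = (4.00/3.02)^(1/2) = 1.32450^0.5, giving ln α = 0.1405.
Need α^N ≥ 17.2 ⇒ N ≥ ln(17.2) / ln α = 2.845 / 0.1405 = 20.25.
So at least 21 stages are needed.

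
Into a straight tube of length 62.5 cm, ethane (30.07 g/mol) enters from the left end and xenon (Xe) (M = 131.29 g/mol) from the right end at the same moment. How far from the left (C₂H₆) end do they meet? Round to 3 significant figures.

42.3 cm

The fronts meet when d_C₂H₆ + d_Xe = L with d_C₂H₆/d_Xe = √(M_Xe/M_C₂H₆) (Graham's law). Here √(M_Xe/M_C₂H₆) = √(131.29/30.07) = 2.090.
With d_C₂H₆ + d_Xe = 62.5 cm, d_Xe = 62.5/(1 + 2.090) = 20.23 cm.
d_C₂H₆ = 62.5 − 20.23 = 42.3 cm.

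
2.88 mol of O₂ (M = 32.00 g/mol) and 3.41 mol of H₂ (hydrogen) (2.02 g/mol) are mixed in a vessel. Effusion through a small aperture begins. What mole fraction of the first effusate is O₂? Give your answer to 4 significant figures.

The effusion rate of species i is ∝ p_i/√M_i ∝ n_i/√M_i.
So x_O₂ in the escaping gas = (n_O₂/√M_O₂) / Σ(n_i/√M_i)
= (2.88/√32.00) / (2.88/√32.00 + 3.41/√2.02) = 0.5091/(0.5091 + 2.399) = 0.1751.

0.1751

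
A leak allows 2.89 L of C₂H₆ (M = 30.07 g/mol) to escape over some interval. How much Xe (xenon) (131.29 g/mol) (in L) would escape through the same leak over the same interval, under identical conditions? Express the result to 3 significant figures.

Since effusion rate ∝ 1/√M, rate_Xe/rate_C₂H₆ = √(M_C₂H₆/M_Xe) = √(30.07/131.29) = √0.2290 = 0.4786.
So the volume for Xe is 2.89 × 0.4786 = 1.38 L.

1.38 L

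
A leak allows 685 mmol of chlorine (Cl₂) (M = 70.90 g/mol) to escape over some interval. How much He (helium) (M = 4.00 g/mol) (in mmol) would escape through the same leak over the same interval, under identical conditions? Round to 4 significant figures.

Graham's law gives rate_He/rate_Cl₂ = √(M_Cl₂/M_He) = √(70.90/4.00) = √17.73 = 4.210.
So the amount for He is 685 × 4.210 = 2884 mmol.

2884 mmol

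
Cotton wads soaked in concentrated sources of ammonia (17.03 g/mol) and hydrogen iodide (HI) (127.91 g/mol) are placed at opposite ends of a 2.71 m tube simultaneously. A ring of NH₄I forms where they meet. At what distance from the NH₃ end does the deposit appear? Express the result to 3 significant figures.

Distances travelled in equal time are proportional to diffusion rates, so d_NH₃/d_HI = √(M_HI/M_NH₃) = √(127.91/17.03) = 2.741.
With d_NH₃ + d_HI = 2.71 m, d_HI = 2.71/(1 + 2.741) = 0.7245 m.
d_NH₃ = 2.71 − 0.7245 = 1.99 m.

1.99 m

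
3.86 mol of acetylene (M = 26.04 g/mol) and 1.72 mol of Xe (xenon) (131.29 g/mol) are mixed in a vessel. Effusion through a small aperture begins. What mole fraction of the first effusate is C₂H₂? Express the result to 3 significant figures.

Rate_i ∝ x_i/√M_i (Graham's law weighted by mole fraction), so the effusate composition follows n_i/√M_i.
So x_C₂H₂ in the escaping gas = (n_C₂H₂/√M_C₂H₂) / Σ(n_i/√M_i)
= (3.86/√26.04) / (3.86/√26.04 + 1.72/√131.29) = 0.7564/(0.7564 + 0.1501) = 0.834.

0.834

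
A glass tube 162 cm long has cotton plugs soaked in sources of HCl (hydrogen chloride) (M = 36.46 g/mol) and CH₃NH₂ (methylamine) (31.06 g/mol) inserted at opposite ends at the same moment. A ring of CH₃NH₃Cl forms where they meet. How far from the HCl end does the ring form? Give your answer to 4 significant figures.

77.76 cm

Graham's law gives d_HCl/d_CH₃NH₂ = rate_HCl/rate_CH₃NH₂ = √(M_CH₃NH₂/M_HCl) = √(31.06/36.46) = 0.9230.
With d_HCl + d_CH₃NH₂ = 162 cm, d_CH₃NH₂ = 162/(1 + 0.9230) = 84.24 cm.
d_HCl = 162 − 84.24 = 77.76 cm.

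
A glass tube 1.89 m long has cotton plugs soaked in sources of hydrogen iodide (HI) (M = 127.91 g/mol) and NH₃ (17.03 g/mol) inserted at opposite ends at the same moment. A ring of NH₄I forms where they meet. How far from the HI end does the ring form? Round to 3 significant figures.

Distances travelled in equal time are proportional to diffusion rates, so d_HI/d_NH₃ = √(M_NH₃/M_HI) = √(17.03/127.91) = 0.3649.
With d_HI + d_NH₃ = 1.89 m, d_NH₃ = 1.89/(1 + 0.3649) = 1.385 m.
d_HI = 1.89 − 1.385 = 0.505 m.

0.505 m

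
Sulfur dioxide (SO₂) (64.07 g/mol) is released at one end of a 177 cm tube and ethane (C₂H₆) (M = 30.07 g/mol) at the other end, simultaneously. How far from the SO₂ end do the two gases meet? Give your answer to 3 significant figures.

72.0 cm

The fronts meet when d_SO₂ + d_C₂H₆ = L with d_SO₂/d_C₂H₆ = √(M_C₂H₆/M_SO₂) (Graham's law). Here √(M_C₂H₆/M_SO₂) = √(30.07/64.07) = 0.6851.
With d_SO₂ + d_C₂H₆ = 177 cm, d_C₂H₆ = 177/(1 + 0.6851) = 105.0 cm.
d_SO₂ = 177 − 105.0 = 72.0 cm.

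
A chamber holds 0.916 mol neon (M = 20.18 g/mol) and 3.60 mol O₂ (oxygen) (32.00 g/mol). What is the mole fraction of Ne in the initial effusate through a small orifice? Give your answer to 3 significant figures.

0.243

Rate_i ∝ x_i/√M_i (Graham's law weighted by mole fraction), so the effusate composition follows n_i/√M_i.
So x_Ne in the escaping gas = (n_Ne/√M_Ne) / Σ(n_i/√M_i)
= (0.916/√20.18) / (0.916/√20.18 + 3.60/√32.00) = 0.2039/(0.2039 + 0.6364) = 0.243.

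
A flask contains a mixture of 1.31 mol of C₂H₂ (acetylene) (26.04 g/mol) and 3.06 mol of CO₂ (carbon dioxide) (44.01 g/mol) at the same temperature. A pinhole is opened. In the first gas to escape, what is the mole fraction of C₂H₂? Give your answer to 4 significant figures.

Rate_i ∝ x_i/√M_i (Graham's law weighted by mole fraction), so the effusate composition follows n_i/√M_i.
So x_C₂H₂ in the escaping gas = (n_C₂H₂/√M_C₂H₂) / Σ(n_i/√M_i)
= (1.31/√26.04) / (1.31/√26.04 + 3.06/√44.01) = 0.2567/(0.2567 + 0.4613) = 0.3576.

0.3576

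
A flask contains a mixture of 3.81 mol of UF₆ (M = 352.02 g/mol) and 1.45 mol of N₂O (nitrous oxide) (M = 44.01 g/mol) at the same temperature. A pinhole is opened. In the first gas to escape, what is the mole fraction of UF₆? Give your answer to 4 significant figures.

0.4816

Rate_i ∝ x_i/√M_i (Graham's law weighted by mole fraction), so the effusate composition follows n_i/√M_i.
Mole fraction of UF₆ in the effusate = (n_UF₆/√M_UF₆) / (n_UF₆/√M_UF₆ + n_N₂O/√M_N₂O)
= (3.81/√352.02) / (3.81/√352.02 + 1.45/√44.01) = 0.2031/(0.2031 + 0.2186) = 0.4816.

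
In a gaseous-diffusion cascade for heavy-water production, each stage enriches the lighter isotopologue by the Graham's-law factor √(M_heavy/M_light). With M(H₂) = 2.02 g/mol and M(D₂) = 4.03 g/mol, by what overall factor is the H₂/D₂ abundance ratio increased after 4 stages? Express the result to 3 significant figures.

Overall factor = α^4 with α = √(4.03/2.02), i.e. (4.03/2.02)^(4/2).
= 1.99505^2 = 3.98.

3.98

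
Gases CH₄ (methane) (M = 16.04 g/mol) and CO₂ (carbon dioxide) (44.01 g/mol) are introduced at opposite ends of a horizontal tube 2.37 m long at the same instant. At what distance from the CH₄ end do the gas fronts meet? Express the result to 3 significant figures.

Distances travelled in equal time are proportional to diffusion rates, so d_CH₄/d_CO₂ = √(M_CO₂/M_CH₄) = √(44.01/16.04) = 1.656.
With d_CH₄ + d_CO₂ = 2.37 m, d_CO₂ = 2.37/(1 + 1.656) = 0.8922 m.
d_CH₄ = 2.37 − 0.8922 = 1.48 m.

1.48 m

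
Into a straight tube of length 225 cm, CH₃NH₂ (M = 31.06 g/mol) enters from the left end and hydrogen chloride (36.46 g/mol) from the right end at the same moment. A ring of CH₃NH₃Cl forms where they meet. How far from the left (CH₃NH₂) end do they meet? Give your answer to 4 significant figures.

117.0 cm

Distances travelled in equal time are proportional to diffusion rates, so d_CH₃NH₂/d_HCl = √(M_HCl/M_CH₃NH₂) = √(36.46/31.06) = 1.083.
With d_CH₃NH₂ + d_HCl = 225 cm, d_HCl = 225/(1 + 1.083) = 108.0 cm.
d_CH₃NH₂ = 225 − 108.0 = 117.0 cm.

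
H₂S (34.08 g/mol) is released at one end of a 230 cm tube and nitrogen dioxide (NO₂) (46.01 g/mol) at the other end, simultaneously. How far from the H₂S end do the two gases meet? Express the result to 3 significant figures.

124 cm

The fronts meet when d_H₂S + d_NO₂ = L with d_H₂S/d_NO₂ = √(M_NO₂/M_H₂S) (Graham's law). Here √(M_NO₂/M_H₂S) = √(46.01/34.08) = 1.162.
With d_H₂S + d_NO₂ = 230 cm, d_NO₂ = 230/(1 + 1.162) = 106.4 cm.
d_H₂S = 230 − 106.4 = 124 cm.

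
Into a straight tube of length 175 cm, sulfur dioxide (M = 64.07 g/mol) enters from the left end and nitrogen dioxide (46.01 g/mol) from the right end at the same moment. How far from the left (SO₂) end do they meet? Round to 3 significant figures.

80.3 cm

Graham's law gives d_SO₂/d_NO₂ = rate_SO₂/rate_NO₂ = √(M_NO₂/M_SO₂) = √(46.01/64.07) = 0.8474.
With d_SO₂ + d_NO₂ = 175 cm, d_NO₂ = 175/(1 + 0.8474) = 94.73 cm.
d_SO₂ = 175 − 94.73 = 80.3 cm.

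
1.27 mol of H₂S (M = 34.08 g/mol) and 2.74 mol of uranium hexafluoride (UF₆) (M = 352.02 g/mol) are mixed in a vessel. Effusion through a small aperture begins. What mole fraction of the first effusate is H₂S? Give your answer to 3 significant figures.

0.598

The effusion rate of species i is ∝ p_i/√M_i ∝ n_i/√M_i.
Mole fraction of H₂S in the effusate = (n_H₂S/√M_H₂S) / (n_H₂S/√M_H₂S + n_UF₆/√M_UF₆)
= (1.27/√34.08) / (1.27/√34.08 + 2.74/√352.02) = 0.2175/(0.2175 + 0.1460) = 0.598.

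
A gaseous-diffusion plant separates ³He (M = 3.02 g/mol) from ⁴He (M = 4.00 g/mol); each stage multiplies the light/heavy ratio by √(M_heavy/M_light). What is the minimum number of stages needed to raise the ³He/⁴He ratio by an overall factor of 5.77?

With α = √(4.00/3.02) per stage, ln α = ½ ln(1.32450) = 0.1405.
Need α^N ≥ 5.77 ⇒ N ≥ ln(5.77) / ln α = 1.753 / 0.1405 = 12.47.
Rounding up, N = 13 stages.

13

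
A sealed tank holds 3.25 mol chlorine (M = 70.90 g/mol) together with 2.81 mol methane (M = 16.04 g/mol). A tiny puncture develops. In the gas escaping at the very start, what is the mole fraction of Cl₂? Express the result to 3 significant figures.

Effusion rate of each component ∝ n_i/√M_i (partial pressure × 1/√M).
Mole fraction of Cl₂ in the effusate = (n_Cl₂/√M_Cl₂) / (n_Cl₂/√M_Cl₂ + n_CH₄/√M_CH₄)
= (3.25/√70.90) / (3.25/√70.90 + 2.81/√16.04) = 0.3860/(0.3860 + 0.7016) = 0.355.

0.355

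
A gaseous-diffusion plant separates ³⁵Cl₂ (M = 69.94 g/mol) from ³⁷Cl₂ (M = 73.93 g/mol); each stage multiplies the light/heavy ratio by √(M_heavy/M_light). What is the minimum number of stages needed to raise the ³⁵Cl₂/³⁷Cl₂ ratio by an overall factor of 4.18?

With α = √(73.93/69.94) per stage, ln α = ½ ln(1.05705) = 0.02774.
Need α^N ≥ 4.18 ⇒ N ≥ ln(4.18) / ln α = 1.430 / 0.02774 = 51.56.
Minimum whole number of stages: N = 52.

52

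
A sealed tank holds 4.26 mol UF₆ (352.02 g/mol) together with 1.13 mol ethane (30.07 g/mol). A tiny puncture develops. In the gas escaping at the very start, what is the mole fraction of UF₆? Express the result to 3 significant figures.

Each component's effusion rate ∝ (its partial pressure)·(1/√M) ∝ n_i/√M_i.
x_UF₆(eff) = (n_UF₆/√M_UF₆) / (n_UF₆/√M_UF₆ + n_C₂H₆/√M_C₂H₆)
= (4.26/√352.02) / (4.26/√352.02 + 1.13/√30.07) = 0.2271/(0.2271 + 0.2061) = 0.524.

0.524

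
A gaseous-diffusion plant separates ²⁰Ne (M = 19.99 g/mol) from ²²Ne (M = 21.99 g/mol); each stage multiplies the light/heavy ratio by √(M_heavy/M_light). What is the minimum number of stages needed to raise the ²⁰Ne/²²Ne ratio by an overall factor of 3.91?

Per stage α = (21.99/19.99)^(1/2) = 1.10005^0.5, giving ln α = 0.04768.
Need α^N ≥ 3.91 ⇒ N ≥ ln(3.91) / ln α = 1.364 / 0.04768 = 28.60.
Minimum whole number of stages: N = 29.

29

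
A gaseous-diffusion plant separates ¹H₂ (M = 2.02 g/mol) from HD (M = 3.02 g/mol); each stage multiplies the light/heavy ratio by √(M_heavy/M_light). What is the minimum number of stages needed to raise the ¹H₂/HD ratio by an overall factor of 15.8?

With α = √(3.02/2.02) per stage, ln α = ½ ln(1.49505) = 0.2011.
Need α^N ≥ 15.8 ⇒ N ≥ ln(15.8) / ln α = 2.760 / 0.2011 = 13.73.
Rounding up, N = 14 stages.

14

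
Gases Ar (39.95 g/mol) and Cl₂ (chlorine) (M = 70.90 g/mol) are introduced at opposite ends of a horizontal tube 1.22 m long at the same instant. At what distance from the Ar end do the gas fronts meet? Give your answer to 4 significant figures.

0.6969 m

The fronts meet when d_Ar + d_Cl₂ = L with d_Ar/d_Cl₂ = √(M_Cl₂/M_Ar) (Graham's law). Here √(M_Cl₂/M_Ar) = √(70.90/39.95) = 1.332.
With d_Ar + d_Cl₂ = 1.22 m, d_Cl₂ = 1.22/(1 + 1.332) = 0.5231 m.
d_Ar = 1.22 − 0.5231 = 0.6969 m.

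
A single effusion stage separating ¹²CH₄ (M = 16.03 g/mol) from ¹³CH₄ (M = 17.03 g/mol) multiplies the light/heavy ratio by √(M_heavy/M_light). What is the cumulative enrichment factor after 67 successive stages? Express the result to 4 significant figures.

Each stage multiplies the ratio by α = √(17.03/16.03), so after 67 stages the overall factor is α^67 = (17.03/16.03)^(67/2).
= 1.06238^(67/2) = 7.593.

7.593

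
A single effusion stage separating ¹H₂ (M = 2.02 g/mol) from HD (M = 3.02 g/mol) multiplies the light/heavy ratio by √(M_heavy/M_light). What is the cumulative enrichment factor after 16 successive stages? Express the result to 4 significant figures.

24.96

Overall factor = α^16 with α = √(3.02/2.02), i.e. (3.02/2.02)^(16/2).
= 1.49505^8 = 24.96.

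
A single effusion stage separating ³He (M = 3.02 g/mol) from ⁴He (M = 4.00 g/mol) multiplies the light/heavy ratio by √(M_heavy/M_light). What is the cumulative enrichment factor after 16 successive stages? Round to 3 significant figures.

9.47

The single-stage factor is √(M_heavy/M_light), so 16 stages give [√(4.00/3.02)]^16 = (4.00/3.02)^(16/2).
= 1.32450^8 = 9.47.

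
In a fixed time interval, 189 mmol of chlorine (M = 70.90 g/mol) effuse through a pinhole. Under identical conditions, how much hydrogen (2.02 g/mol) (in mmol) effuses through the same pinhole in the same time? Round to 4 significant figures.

1120 mmol

From Graham's law, rate_H₂/rate_Cl₂ = √(M_Cl₂/M_H₂) = √(70.90/2.02) = √35.10 = 5.924.
So the amount for H₂ is 189 × 5.924 = 1120 mmol.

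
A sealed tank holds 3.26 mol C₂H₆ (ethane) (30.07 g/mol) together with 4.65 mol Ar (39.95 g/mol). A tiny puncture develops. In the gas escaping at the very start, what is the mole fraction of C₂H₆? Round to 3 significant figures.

0.447

Each component's effusion rate ∝ (its partial pressure)·(1/√M) ∝ n_i/√M_i.
So x_C₂H₆ in the escaping gas = (n_C₂H₆/√M_C₂H₆) / Σ(n_i/√M_i)
= (3.26/√30.07) / (3.26/√30.07 + 4.65/√39.95) = 0.5945/(0.5945 + 0.7357) = 0.447.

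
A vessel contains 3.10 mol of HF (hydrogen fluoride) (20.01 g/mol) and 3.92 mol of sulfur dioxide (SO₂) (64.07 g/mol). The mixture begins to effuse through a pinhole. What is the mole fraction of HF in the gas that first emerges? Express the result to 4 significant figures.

0.5859

Effusion rate of each component ∝ n_i/√M_i (partial pressure × 1/√M).
x_HF(eff) = (n_HF/√M_HF) / (n_HF/√M_HF + n_SO₂/√M_SO₂)
= (3.10/√20.01) / (3.10/√20.01 + 3.92/√64.07) = 0.6930/(0.6930 + 0.4897) = 0.5859.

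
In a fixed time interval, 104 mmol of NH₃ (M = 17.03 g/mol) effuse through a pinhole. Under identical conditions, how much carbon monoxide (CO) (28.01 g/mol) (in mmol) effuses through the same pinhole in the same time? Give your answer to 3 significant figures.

Graham's law gives rate_CO/rate_NH₃ = √(M_NH₃/M_CO) = √(17.03/28.01) = √0.6080 = 0.7797.
So the amount for CO is 104 × 0.7797 = 81.1 mmol.

81.1 mmol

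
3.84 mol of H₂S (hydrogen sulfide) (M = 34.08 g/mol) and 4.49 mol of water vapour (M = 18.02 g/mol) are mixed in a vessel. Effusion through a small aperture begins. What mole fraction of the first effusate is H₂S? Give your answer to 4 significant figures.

0.3834

Rate_i ∝ x_i/√M_i (Graham's law weighted by mole fraction), so the effusate composition follows n_i/√M_i.
Mole fraction of H₂S in the effusate = (n_H₂S/√M_H₂S) / (n_H₂S/√M_H₂S + n_H₂O/√M_H₂O)
= (3.84/√34.08) / (3.84/√34.08 + 4.49/√18.02) = 0.6578/(0.6578 + 1.058) = 0.3834.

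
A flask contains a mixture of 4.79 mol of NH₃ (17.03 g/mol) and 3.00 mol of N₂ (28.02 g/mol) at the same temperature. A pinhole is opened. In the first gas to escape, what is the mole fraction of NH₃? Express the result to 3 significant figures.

0.672

Each component's effusion rate ∝ (its partial pressure)·(1/√M) ∝ n_i/√M_i.
Mole fraction of NH₃ in the effusate = (n_NH₃/√M_NH₃) / (n_NH₃/√M_NH₃ + n_N₂/√M_N₂)
= (4.79/√17.03) / (4.79/√17.03 + 3.00/√28.02) = 1.161/(1.161 + 0.5667) = 0.672.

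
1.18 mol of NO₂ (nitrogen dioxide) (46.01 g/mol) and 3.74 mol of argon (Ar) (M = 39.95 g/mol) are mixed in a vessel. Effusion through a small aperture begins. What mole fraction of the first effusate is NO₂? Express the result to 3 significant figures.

The effusion rate of species i is ∝ p_i/√M_i ∝ n_i/√M_i.
Mole fraction of NO₂ in the effusate = (n_NO₂/√M_NO₂) / (n_NO₂/√M_NO₂ + n_Ar/√M_Ar)
= (1.18/√46.01) / (1.18/√46.01 + 3.74/√39.95) = 0.1740/(0.1740 + 0.5917) = 0.227.

0.227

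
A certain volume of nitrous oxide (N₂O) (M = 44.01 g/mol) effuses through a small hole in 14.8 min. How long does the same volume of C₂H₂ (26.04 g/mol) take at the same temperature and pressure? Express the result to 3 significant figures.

11.4 min

By Graham's law, t_C₂H₂/t_N₂O = √(M_C₂H₂/M_N₂O) = √(26.04/44.01) = √0.5917 = 0.7692.
So the time for C₂H₂ is 14.8 × 0.7692 = 11.4 min.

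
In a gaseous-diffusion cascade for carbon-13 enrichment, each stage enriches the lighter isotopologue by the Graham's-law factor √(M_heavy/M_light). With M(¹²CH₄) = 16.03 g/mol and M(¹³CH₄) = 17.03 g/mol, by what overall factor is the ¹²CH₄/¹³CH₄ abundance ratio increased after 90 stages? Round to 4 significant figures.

After 90 stages the ratio has grown by (√(17.03/16.03))^90 = (17.03/16.03)^(90/2).
= 1.06238^45 = 15.23.

15.23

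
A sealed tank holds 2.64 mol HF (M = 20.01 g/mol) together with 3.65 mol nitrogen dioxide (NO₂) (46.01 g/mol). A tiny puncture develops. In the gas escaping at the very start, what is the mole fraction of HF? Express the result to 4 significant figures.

Each component's effusion rate ∝ (its partial pressure)·(1/√M) ∝ n_i/√M_i.
x_HF(eff) = (n_HF/√M_HF) / (n_HF/√M_HF + n_NO₂/√M_NO₂)
= (2.64/√20.01) / (2.64/√20.01 + 3.65/√46.01) = 0.5902/(0.5902 + 0.5381) = 0.5231.

0.5231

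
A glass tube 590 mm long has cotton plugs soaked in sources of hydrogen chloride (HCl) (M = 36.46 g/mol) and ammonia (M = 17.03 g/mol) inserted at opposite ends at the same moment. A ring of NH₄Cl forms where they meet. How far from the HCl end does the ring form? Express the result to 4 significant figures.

In equal time, each gas travels a distance ∝ its rate ∝ 1/√M, so d_HCl/d_NH₃ = √(M_NH₃/M_HCl) = √(17.03/36.46) = 0.6834.
With d_HCl + d_NH₃ = 590 mm, d_NH₃ = 590/(1 + 0.6834) = 350.5 mm.
d_HCl = 590 − 350.5 = 239.5 mm.

239.5 mm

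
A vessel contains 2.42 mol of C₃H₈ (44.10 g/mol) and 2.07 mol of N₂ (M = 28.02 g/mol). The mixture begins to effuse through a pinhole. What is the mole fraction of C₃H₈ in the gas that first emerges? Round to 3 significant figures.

0.482

Each component's effusion rate ∝ (its partial pressure)·(1/√M) ∝ n_i/√M_i.
Mole fraction of C₃H₈ in the effusate = (n_C₃H₈/√M_C₃H₈) / (n_C₃H₈/√M_C₃H₈ + n_N₂/√M_N₂)
= (2.42/√44.10) / (2.42/√44.10 + 2.07/√28.02) = 0.3644/(0.3644 + 0.3911) = 0.482.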